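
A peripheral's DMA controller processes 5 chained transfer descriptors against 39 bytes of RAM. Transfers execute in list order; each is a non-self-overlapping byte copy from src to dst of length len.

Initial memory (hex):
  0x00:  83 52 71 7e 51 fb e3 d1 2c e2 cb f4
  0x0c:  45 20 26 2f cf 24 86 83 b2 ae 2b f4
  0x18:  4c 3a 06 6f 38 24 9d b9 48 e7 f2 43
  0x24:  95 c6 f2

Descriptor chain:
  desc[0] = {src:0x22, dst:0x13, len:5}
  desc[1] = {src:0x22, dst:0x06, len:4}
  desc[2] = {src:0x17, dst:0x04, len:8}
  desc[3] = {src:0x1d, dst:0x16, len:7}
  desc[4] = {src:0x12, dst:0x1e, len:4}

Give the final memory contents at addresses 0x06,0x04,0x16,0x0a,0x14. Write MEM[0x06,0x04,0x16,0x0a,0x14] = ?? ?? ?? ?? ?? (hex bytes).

[0] 0x22->0x13 len=5 : f2 43 95 c6 f2
[1] 0x22->0x06 len=4 : f2 43 95 c6
[2] 0x17->0x04 len=8 : f2 4c 3a 06 6f 38 24 9d
[3] 0x1d->0x16 len=7 : 24 9d b9 48 e7 f2 43
[4] 0x12->0x1e len=4 : 86 f2 43 95
query mem[0x06]=0x3a, mem[0x04]=0xf2, mem[0x16]=0x24, mem[0x0a]=0x24, mem[0x14]=0x43

MEM[0x06,0x04,0x16,0x0a,0x14] = 3a f2 24 24 43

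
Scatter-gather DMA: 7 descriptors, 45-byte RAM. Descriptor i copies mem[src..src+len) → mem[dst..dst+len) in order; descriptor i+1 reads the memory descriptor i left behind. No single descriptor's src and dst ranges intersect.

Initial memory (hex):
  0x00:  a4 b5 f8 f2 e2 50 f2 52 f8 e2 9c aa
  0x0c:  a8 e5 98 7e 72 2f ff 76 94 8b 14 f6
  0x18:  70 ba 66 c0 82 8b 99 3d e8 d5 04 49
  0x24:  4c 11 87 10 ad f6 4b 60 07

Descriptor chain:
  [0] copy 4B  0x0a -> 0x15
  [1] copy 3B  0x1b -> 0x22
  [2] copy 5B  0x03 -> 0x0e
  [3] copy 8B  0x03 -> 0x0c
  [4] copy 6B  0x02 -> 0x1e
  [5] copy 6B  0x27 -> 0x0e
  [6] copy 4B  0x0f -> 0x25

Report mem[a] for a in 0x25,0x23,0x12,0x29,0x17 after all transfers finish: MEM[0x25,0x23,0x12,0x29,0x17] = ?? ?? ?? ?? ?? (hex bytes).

  after D0: wrote 4B at 0x15 = 9caaa8e5
  after D1: wrote 3B at 0x22 = c0828b
  after D2: wrote 5B at 0x0e = f2e250f252
  after D3: wrote 8B at 0x0c = f2e250f252f8e29c
  after D4: wrote 6B at 0x1e = f8f2e250f252
  after D5: wrote 6B at 0x0e = 10adf64b6007
  after D6: wrote 4B at 0x25 = adf64b60
query mem[0x25]=0xad, mem[0x23]=0x52, mem[0x12]=0x60, mem[0x29]=0xf6, mem[0x17]=0xa8

MEM[0x25,0x23,0x12,0x29,0x17] = ad 52 60 f6 a8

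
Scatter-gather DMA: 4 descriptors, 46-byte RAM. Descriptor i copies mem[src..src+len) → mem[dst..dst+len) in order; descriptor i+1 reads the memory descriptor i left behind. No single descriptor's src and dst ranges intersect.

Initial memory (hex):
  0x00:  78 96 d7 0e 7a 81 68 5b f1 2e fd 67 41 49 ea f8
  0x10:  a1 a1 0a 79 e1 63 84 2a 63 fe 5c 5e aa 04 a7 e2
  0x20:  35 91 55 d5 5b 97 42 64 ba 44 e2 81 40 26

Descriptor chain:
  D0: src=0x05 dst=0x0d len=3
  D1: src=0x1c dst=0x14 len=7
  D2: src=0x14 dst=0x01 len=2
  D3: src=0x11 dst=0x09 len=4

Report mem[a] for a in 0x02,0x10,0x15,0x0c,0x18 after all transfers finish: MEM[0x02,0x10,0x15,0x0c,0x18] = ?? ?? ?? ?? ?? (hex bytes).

[0] 0x05->0x0d len=3 : 81 68 5b
[1] 0x1c->0x14 len=7 : aa 04 a7 e2 35 91 55
[2] 0x14->0x01 len=2 : aa 04
[3] 0x11->0x09 len=4 : a1 0a 79 aa
query mem[0x02]=0x04, mem[0x10]=0xa1, mem[0x15]=0x04, mem[0x0c]=0xaa, mem[0x18]=0x35

MEM[0x02,0x10,0x15,0x0c,0x18] = 04 a1 04 aa 35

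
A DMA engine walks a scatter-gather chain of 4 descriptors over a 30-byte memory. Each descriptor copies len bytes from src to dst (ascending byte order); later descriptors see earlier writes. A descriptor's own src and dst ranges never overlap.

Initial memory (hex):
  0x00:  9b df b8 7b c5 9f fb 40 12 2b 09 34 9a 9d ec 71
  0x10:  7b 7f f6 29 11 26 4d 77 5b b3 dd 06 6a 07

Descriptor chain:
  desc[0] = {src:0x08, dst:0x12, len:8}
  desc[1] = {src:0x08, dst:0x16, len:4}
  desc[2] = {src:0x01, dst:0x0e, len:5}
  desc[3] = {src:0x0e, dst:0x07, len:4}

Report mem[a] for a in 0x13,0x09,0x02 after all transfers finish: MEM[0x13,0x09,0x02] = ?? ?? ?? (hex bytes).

D0: mem[0x12..0x19] <- [12 2b 09 34 9a 9d ec 71]
D1: mem[0x16..0x19] <- [12 2b 09 34]
D2: mem[0x0e..0x12] <- [df b8 7b c5 9f]
D3: mem[0x07..0x0a] <- [df b8 7b c5]
query mem[0x13]=0x2b, mem[0x09]=0x7b, mem[0x02]=0xb8

MEM[0x13,0x09,0x02] = 2b 7b b8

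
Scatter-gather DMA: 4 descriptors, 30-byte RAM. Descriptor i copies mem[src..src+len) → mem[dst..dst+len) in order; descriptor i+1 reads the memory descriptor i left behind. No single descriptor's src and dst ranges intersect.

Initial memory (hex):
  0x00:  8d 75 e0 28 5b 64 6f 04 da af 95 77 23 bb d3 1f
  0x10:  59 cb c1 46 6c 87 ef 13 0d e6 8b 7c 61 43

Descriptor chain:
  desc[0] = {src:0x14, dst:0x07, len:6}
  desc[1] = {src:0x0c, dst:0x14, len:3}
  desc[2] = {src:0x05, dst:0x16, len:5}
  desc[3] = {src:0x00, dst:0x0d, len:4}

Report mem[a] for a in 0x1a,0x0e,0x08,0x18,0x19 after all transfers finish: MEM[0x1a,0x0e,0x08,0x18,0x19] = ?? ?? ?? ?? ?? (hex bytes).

MEM[0x1a,0x0e,0x08,0x18,0x19] = ef 75 87 6c 87

#0 dst[0x07+6] := {0x6c,0x87,0xef,0x13,0x0d,0xe6}
#1 dst[0x14+3] := {0xe6,0xbb,0xd3}
#2 dst[0x16+5] := {0x64,0x6f,0x6c,0x87,0xef}
#3 dst[0x0d+4] := {0x8d,0x75,0xe0,0x28}
query mem[0x1a]=0xef, mem[0x0e]=0x75, mem[0x08]=0x87, mem[0x18]=0x6c, mem[0x19]=0x87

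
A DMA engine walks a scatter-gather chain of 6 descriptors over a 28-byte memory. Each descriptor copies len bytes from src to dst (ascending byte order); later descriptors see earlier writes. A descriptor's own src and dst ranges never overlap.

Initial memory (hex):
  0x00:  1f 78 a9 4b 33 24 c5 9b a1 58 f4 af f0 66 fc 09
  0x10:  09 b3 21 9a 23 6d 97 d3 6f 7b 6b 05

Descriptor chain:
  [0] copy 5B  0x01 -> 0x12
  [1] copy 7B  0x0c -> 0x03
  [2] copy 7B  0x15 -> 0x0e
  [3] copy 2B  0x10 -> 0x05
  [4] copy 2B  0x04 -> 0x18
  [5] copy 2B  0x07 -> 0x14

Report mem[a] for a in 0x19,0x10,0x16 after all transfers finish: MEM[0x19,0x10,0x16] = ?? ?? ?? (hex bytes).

D0: mem[0x12..0x16] <- [78 a9 4b 33 24]
D1: mem[0x03..0x09] <- [f0 66 fc 09 09 b3 78]
D2: mem[0x0e..0x14] <- [33 24 d3 6f 7b 6b 05]
D3: mem[0x05..0x06] <- [d3 6f]
D4: mem[0x18..0x19] <- [66 d3]
D5: mem[0x14..0x15] <- [09 b3]
query mem[0x19]=0xd3, mem[0x10]=0xd3, mem[0x16]=0x24

MEM[0x19,0x10,0x16] = d3 d3 24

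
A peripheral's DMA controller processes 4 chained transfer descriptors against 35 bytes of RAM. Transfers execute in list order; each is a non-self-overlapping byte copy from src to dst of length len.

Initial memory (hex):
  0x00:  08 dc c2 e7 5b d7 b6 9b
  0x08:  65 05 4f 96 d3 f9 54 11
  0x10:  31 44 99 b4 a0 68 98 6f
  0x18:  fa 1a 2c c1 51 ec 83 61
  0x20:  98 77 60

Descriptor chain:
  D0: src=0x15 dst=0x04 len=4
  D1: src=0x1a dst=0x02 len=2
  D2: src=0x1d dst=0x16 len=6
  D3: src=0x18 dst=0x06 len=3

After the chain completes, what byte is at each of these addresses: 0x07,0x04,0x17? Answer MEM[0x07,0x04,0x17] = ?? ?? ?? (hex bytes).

MEM[0x07,0x04,0x17] = 98 68 83

#0 dst[0x04+4] := {0x68,0x98,0x6f,0xfa}
#1 dst[0x02+2] := {0x2c,0xc1}
#2 dst[0x16+6] := {0xec,0x83,0x61,0x98,0x77,0x60}
#3 dst[0x06+3] := {0x61,0x98,0x77}
query mem[0x07]=0x98, mem[0x04]=0x68, mem[0x17]=0x83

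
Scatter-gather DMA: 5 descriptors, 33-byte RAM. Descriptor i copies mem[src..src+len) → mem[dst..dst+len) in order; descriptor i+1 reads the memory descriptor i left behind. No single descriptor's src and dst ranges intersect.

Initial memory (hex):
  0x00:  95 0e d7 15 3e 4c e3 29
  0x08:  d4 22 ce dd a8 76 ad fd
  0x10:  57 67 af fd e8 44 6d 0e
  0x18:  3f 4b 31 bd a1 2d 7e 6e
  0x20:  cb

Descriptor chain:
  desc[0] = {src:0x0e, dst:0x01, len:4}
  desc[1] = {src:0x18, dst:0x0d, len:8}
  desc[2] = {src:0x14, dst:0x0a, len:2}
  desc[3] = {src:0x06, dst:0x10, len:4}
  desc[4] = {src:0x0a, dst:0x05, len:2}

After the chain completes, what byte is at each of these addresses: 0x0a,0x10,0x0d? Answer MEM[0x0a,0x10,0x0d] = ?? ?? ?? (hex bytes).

  after D0: wrote 4B at 0x01 = adfd5767
  after D1: wrote 8B at 0x0d = 3f4b31bda12d7e6e
  after D2: wrote 2B at 0x0a = 6e44
  after D3: wrote 4B at 0x10 = e329d422
  after D4: wrote 2B at 0x05 = 6e44
query mem[0x0a]=0x6e, mem[0x10]=0xe3, mem[0x0d]=0x3f

MEM[0x0a,0x10,0x0d] = 6e e3 3f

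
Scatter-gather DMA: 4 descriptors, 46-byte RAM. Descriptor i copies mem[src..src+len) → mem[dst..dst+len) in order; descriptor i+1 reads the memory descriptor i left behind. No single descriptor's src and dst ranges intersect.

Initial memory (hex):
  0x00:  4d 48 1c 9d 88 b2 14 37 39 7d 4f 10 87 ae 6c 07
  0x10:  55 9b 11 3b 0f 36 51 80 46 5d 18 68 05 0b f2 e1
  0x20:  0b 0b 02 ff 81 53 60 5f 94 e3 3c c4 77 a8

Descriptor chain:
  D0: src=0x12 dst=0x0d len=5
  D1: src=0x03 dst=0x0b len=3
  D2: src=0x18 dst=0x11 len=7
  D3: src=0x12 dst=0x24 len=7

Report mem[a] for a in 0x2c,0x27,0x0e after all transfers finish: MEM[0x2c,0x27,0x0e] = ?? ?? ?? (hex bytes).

MEM[0x2c,0x27,0x0e] = 77 05 3b

#0 dst[0x0d+5] := {0x11,0x3b,0x0f,0x36,0x51}
#1 dst[0x0b+3] := {0x9d,0x88,0xb2}
#2 dst[0x11+7] := {0x46,0x5d,0x18,0x68,0x05,0x0b,0xf2}
#3 dst[0x24+7] := {0x5d,0x18,0x68,0x05,0x0b,0xf2,0x46}
query mem[0x2c]=0x77, mem[0x27]=0x05, mem[0x0e]=0x3b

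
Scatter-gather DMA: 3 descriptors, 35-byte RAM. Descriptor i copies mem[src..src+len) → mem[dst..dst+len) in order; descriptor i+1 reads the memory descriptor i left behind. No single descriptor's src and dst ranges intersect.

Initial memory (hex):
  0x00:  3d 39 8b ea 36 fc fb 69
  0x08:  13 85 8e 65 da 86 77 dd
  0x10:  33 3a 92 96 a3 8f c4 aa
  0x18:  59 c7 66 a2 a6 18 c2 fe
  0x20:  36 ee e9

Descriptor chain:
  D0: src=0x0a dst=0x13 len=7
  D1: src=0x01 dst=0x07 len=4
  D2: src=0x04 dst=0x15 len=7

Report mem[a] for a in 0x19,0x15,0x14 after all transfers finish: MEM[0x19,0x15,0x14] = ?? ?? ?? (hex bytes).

MEM[0x19,0x15,0x14] = 8b 36 65

#0 dst[0x13+7] := {0x8e,0x65,0xda,0x86,0x77,0xdd,0x33}
#1 dst[0x07+4] := {0x39,0x8b,0xea,0x36}
#2 dst[0x15+7] := {0x36,0xfc,0xfb,0x39,0x8b,0xea,0x36}
query mem[0x19]=0x8b, mem[0x15]=0x36, mem[0x14]=0x65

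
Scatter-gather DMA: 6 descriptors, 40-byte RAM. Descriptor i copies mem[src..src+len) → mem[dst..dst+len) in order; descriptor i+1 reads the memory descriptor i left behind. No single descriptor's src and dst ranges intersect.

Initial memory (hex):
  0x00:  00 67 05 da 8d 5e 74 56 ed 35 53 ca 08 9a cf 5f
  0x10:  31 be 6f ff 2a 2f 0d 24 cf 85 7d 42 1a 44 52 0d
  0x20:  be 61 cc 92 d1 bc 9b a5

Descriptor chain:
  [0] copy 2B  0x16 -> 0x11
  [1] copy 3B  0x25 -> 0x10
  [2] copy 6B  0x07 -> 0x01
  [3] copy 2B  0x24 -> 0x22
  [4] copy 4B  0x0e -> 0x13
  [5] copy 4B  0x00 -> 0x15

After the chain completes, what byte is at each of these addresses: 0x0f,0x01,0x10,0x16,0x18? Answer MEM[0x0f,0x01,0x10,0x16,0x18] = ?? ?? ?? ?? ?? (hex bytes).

  after D0: wrote 2B at 0x11 = 0d24
  after D1: wrote 3B at 0x10 = bc9ba5
  after D2: wrote 6B at 0x01 = 56ed3553ca08
  after D3: wrote 2B at 0x22 = d1bc
  after D4: wrote 4B at 0x13 = cf5fbc9b
  after D5: wrote 4B at 0x15 = 0056ed35
query mem[0x0f]=0x5f, mem[0x01]=0x56, mem[0x10]=0xbc, mem[0x16]=0x56, mem[0x18]=0x35

MEM[0x0f,0x01,0x10,0x16,0x18] = 5f 56 bc 56 35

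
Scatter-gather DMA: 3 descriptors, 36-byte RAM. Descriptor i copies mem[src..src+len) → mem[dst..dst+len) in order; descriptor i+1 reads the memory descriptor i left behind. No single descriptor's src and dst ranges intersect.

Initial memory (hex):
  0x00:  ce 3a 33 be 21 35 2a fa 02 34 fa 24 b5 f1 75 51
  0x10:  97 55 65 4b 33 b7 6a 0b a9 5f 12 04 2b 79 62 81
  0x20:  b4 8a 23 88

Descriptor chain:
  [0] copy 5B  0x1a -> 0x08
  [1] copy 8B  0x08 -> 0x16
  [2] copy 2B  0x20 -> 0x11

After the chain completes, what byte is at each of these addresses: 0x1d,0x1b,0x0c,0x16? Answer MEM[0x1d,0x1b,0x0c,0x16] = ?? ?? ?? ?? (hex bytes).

MEM[0x1d,0x1b,0x0c,0x16] = 51 f1 62 12

D0: mem[0x08..0x0c] <- [12 04 2b 79 62]
D1: mem[0x16..0x1d] <- [12 04 2b 79 62 f1 75 51]
D2: mem[0x11..0x12] <- [b4 8a]
query mem[0x1d]=0x51, mem[0x1b]=0xf1, mem[0x0c]=0x62, mem[0x16]=0x12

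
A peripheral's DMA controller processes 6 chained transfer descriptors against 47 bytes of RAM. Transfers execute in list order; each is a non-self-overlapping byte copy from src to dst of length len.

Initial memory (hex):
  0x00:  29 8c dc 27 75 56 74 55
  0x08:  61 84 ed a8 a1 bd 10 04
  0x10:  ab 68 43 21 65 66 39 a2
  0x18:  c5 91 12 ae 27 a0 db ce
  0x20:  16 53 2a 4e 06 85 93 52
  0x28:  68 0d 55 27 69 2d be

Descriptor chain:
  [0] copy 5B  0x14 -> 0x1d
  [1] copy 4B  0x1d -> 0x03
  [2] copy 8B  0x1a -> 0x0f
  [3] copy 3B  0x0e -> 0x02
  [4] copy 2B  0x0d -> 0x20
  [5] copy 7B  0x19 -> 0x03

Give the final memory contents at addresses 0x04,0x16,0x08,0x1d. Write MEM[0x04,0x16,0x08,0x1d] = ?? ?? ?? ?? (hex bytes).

#0 dst[0x1d+5] := {0x65,0x66,0x39,0xa2,0xc5}
#1 dst[0x03+4] := {0x65,0x66,0x39,0xa2}
#2 dst[0x0f+8] := {0x12,0xae,0x27,0x65,0x66,0x39,0xa2,0xc5}
#3 dst[0x02+3] := {0x10,0x12,0xae}
#4 dst[0x20+2] := {0xbd,0x10}
#5 dst[0x03+7] := {0x91,0x12,0xae,0x27,0x65,0x66,0x39}
query mem[0x04]=0x12, mem[0x16]=0xc5, mem[0x08]=0x66, mem[0x1d]=0x65

MEM[0x04,0x16,0x08,0x1d] = 12 c5 66 65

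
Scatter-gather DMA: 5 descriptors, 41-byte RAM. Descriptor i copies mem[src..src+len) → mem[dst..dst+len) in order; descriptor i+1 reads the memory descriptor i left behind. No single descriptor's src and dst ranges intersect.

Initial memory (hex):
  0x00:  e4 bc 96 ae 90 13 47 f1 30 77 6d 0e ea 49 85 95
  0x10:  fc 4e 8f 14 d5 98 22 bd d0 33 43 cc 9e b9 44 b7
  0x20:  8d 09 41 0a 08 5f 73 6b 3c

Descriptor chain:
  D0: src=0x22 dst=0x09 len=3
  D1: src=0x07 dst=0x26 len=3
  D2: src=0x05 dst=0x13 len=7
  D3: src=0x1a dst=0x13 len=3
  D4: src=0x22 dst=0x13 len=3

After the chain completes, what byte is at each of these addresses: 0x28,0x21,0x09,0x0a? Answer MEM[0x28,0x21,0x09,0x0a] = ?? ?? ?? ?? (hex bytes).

MEM[0x28,0x21,0x09,0x0a] = 41 09 41 0a

[0] 0x22->0x09 len=3 : 41 0a 08
[1] 0x07->0x26 len=3 : f1 30 41
[2] 0x05->0x13 len=7 : 13 47 f1 30 41 0a 08
[3] 0x1a->0x13 len=3 : 43 cc 9e
[4] 0x22->0x13 len=3 : 41 0a 08
query mem[0x28]=0x41, mem[0x21]=0x09, mem[0x09]=0x41, mem[0x0a]=0x0a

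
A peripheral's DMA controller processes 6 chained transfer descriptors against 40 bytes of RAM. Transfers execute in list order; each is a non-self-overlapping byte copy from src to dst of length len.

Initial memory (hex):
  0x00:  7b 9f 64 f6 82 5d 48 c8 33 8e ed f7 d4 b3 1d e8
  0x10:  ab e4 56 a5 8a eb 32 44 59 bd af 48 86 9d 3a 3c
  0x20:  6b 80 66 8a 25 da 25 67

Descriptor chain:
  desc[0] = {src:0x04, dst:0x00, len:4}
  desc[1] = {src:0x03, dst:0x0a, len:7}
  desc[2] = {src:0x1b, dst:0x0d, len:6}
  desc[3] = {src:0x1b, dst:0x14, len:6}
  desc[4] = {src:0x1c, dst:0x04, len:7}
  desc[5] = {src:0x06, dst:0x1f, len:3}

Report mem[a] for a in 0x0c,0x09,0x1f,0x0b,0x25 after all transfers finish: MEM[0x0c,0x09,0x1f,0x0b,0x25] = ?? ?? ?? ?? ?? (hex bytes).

MEM[0x0c,0x09,0x1f,0x0b,0x25] = 5d 80 3a 82 da

[0] 0x04->0x00 len=4 : 82 5d 48 c8
[1] 0x03->0x0a len=7 : c8 82 5d 48 c8 33 8e
[2] 0x1b->0x0d len=6 : 48 86 9d 3a 3c 6b
[3] 0x1b->0x14 len=6 : 48 86 9d 3a 3c 6b
[4] 0x1c->0x04 len=7 : 86 9d 3a 3c 6b 80 66
[5] 0x06->0x1f len=3 : 3a 3c 6b
query mem[0x0c]=0x5d, mem[0x09]=0x80, mem[0x1f]=0x3a, mem[0x0b]=0x82, mem[0x25]=0xda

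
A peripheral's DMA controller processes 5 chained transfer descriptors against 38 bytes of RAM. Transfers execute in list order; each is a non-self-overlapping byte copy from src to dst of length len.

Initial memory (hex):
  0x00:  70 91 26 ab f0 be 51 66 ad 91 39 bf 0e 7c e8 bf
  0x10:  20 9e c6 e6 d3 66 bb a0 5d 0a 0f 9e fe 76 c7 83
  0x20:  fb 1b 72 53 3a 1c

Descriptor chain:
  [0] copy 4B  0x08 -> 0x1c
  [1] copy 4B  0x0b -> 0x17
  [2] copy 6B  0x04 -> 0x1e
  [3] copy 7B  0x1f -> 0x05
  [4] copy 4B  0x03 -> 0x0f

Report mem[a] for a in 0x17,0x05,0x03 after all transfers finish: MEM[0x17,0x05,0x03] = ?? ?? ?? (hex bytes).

MEM[0x17,0x05,0x03] = bf be ab

D0: mem[0x1c..0x1f] <- [ad 91 39 bf]
D1: mem[0x17..0x1a] <- [bf 0e 7c e8]
D2: mem[0x1e..0x23] <- [f0 be 51 66 ad 91]
D3: mem[0x05..0x0b] <- [be 51 66 ad 91 3a 1c]
D4: mem[0x0f..0x12] <- [ab f0 be 51]
query mem[0x17]=0xbf, mem[0x05]=0xbe, mem[0x03]=0xab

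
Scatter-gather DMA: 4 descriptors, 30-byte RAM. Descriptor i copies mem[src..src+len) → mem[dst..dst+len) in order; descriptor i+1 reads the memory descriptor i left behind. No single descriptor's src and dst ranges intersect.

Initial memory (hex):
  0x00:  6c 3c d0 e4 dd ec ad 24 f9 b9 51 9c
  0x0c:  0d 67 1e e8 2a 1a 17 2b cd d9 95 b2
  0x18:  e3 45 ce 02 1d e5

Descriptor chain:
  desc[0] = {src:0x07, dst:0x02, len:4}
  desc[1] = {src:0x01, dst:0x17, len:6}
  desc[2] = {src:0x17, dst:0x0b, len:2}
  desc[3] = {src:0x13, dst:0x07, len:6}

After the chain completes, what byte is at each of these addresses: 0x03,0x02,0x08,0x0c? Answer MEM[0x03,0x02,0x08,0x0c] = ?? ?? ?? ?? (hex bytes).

MEM[0x03,0x02,0x08,0x0c] = f9 24 cd 24

D0: mem[0x02..0x05] <- [24 f9 b9 51]
D1: mem[0x17..0x1c] <- [3c 24 f9 b9 51 ad]
D2: mem[0x0b..0x0c] <- [3c 24]
D3: mem[0x07..0x0c] <- [2b cd d9 95 3c 24]
query mem[0x03]=0xf9, mem[0x02]=0x24, mem[0x08]=0xcd, mem[0x0c]=0x24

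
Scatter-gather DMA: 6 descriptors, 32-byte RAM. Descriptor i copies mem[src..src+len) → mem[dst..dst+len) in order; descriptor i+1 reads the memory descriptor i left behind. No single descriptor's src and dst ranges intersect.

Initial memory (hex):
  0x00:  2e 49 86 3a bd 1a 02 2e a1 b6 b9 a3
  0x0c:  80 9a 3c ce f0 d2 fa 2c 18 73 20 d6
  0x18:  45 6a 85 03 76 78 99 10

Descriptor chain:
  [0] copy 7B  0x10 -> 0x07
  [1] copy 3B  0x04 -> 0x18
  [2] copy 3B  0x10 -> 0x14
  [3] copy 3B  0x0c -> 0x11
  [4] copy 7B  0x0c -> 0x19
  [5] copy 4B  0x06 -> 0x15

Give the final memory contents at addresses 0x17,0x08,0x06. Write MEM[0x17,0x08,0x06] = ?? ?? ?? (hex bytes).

MEM[0x17,0x08,0x06] = d2 d2 02

[0] 0x10->0x07 len=7 : f0 d2 fa 2c 18 73 20
[1] 0x04->0x18 len=3 : bd 1a 02
[2] 0x10->0x14 len=3 : f0 d2 fa
[3] 0x0c->0x11 len=3 : 73 20 3c
[4] 0x0c->0x19 len=7 : 73 20 3c ce f0 73 20
[5] 0x06->0x15 len=4 : 02 f0 d2 fa
query mem[0x17]=0xd2, mem[0x08]=0xd2, mem[0x06]=0x02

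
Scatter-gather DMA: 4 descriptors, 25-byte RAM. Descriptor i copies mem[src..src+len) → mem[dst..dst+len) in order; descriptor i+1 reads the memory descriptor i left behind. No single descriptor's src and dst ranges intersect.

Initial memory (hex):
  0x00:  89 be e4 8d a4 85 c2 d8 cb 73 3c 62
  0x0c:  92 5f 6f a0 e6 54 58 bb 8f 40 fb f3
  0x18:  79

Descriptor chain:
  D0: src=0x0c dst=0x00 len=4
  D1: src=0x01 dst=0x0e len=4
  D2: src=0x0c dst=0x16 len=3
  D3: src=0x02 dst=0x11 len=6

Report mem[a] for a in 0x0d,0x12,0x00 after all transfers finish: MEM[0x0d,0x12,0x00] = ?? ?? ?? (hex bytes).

D0: mem[0x00..0x03] <- [92 5f 6f a0]
D1: mem[0x0e..0x11] <- [5f 6f a0 a4]
D2: mem[0x16..0x18] <- [92 5f 5f]
D3: mem[0x11..0x16] <- [6f a0 a4 85 c2 d8]
query mem[0x0d]=0x5f, mem[0x12]=0xa0, mem[0x00]=0x92

MEM[0x0d,0x12,0x00] = 5f a0 92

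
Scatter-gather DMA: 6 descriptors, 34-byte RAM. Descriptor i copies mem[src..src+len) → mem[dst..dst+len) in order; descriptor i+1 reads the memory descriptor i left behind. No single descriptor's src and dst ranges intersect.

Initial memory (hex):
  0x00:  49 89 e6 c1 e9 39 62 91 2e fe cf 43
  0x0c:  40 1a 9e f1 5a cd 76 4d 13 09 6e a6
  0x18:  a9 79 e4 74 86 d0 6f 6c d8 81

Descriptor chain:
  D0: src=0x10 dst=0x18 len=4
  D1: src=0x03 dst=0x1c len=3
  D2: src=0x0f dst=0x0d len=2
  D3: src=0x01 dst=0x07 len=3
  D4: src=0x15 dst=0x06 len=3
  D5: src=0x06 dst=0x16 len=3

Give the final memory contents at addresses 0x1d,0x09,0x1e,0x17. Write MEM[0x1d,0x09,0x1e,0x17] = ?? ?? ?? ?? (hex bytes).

[0] 0x10->0x18 len=4 : 5a cd 76 4d
[1] 0x03->0x1c len=3 : c1 e9 39
[2] 0x0f->0x0d len=2 : f1 5a
[3] 0x01->0x07 len=3 : 89 e6 c1
[4] 0x15->0x06 len=3 : 09 6e a6
[5] 0x06->0x16 len=3 : 09 6e a6
query mem[0x1d]=0xe9, mem[0x09]=0xc1, mem[0x1e]=0x39, mem[0x17]=0x6e

MEM[0x1d,0x09,0x1e,0x17] = e9 c1 39 6e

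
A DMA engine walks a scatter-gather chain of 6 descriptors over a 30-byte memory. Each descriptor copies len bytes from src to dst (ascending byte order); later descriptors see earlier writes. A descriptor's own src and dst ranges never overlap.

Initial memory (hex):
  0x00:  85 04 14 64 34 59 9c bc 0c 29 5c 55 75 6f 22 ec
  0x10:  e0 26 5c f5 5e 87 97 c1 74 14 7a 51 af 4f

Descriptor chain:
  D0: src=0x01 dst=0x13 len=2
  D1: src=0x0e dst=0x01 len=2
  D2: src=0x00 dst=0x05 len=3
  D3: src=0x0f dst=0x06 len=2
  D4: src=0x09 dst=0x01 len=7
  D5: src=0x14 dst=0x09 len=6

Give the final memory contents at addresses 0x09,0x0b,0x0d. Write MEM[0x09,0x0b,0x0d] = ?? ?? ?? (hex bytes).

#0 dst[0x13+2] := {0x04,0x14}
#1 dst[0x01+2] := {0x22,0xec}
#2 dst[0x05+3] := {0x85,0x22,0xec}
#3 dst[0x06+2] := {0xec,0xe0}
#4 dst[0x01+7] := {0x29,0x5c,0x55,0x75,0x6f,0x22,0xec}
#5 dst[0x09+6] := {0x14,0x87,0x97,0xc1,0x74,0x14}
query mem[0x09]=0x14, mem[0x0b]=0x97, mem[0x0d]=0x74

MEM[0x09,0x0b,0x0d] = 14 97 74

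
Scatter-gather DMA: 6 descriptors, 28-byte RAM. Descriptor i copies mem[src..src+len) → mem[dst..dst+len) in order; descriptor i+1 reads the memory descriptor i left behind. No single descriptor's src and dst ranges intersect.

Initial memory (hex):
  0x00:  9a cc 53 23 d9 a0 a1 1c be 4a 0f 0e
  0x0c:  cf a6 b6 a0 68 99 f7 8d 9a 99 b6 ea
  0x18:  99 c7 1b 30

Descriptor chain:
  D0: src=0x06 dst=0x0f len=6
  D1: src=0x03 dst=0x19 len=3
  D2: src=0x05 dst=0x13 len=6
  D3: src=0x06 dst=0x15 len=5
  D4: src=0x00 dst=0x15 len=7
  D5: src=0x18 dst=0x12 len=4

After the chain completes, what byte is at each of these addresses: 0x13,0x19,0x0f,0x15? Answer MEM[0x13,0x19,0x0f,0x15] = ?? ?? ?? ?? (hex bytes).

MEM[0x13,0x19,0x0f,0x15] = d9 d9 a1 a1

  after D0: wrote 6B at 0x0f = a11cbe4a0f0e
  after D1: wrote 3B at 0x19 = 23d9a0
  after D2: wrote 6B at 0x13 = a0a11cbe4a0f
  after D3: wrote 5B at 0x15 = a11cbe4a0f
  after D4: wrote 7B at 0x15 = 9acc5323d9a0a1
  after D5: wrote 4B at 0x12 = 23d9a0a1
query mem[0x13]=0xd9, mem[0x19]=0xd9, mem[0x0f]=0xa1, mem[0x15]=0xa1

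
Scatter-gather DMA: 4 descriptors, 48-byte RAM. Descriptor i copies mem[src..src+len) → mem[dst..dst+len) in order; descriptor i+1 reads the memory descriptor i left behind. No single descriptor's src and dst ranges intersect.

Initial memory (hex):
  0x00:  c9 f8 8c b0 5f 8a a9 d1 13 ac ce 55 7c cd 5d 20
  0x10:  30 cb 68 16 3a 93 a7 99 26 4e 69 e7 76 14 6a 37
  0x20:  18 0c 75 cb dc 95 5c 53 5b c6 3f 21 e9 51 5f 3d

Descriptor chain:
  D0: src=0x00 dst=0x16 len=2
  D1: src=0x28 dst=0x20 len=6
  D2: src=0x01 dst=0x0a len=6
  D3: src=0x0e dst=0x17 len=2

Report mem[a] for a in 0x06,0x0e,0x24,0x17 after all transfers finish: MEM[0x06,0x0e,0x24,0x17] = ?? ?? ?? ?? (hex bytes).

MEM[0x06,0x0e,0x24,0x17] = a9 8a e9 8a

  after D0: wrote 2B at 0x16 = c9f8
  after D1: wrote 6B at 0x20 = 5bc63f21e951
  after D2: wrote 6B at 0x0a = f88cb05f8aa9
  after D3: wrote 2B at 0x17 = 8aa9
query mem[0x06]=0xa9, mem[0x0e]=0x8a, mem[0x24]=0xe9, mem[0x17]=0x8a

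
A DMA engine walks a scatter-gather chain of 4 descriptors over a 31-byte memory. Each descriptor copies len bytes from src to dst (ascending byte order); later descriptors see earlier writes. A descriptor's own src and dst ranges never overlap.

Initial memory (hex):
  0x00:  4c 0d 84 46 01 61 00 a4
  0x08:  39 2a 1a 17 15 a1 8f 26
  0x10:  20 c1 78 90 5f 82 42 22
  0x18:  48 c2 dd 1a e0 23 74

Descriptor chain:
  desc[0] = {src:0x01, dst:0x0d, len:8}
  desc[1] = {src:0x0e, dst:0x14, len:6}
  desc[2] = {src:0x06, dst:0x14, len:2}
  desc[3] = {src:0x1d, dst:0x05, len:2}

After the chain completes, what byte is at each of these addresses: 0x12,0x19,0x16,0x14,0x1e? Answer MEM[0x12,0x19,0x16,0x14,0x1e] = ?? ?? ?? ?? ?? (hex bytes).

[0] 0x01->0x0d len=8 : 0d 84 46 01 61 00 a4 39
[1] 0x0e->0x14 len=6 : 84 46 01 61 00 a4
[2] 0x06->0x14 len=2 : 00 a4
[3] 0x1d->0x05 len=2 : 23 74
query mem[0x12]=0x00, mem[0x19]=0xa4, mem[0x16]=0x01, mem[0x14]=0x00, mem[0x1e]=0x74

MEM[0x12,0x19,0x16,0x14,0x1e] = 00 a4 01 00 74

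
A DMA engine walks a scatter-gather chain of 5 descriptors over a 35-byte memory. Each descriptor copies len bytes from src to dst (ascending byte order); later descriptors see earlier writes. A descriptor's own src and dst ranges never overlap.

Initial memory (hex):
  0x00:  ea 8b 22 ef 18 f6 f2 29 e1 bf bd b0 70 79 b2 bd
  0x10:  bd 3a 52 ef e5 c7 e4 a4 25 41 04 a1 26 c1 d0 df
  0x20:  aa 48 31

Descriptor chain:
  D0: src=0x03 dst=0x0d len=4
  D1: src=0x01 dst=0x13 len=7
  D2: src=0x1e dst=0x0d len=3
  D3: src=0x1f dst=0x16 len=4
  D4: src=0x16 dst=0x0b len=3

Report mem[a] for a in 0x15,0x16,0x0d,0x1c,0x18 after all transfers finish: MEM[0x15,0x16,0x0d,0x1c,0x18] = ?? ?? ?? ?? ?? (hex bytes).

MEM[0x15,0x16,0x0d,0x1c,0x18] = ef df 48 26 48

#0 dst[0x0d+4] := {0xef,0x18,0xf6,0xf2}
#1 dst[0x13+7] := {0x8b,0x22,0xef,0x18,0xf6,0xf2,0x29}
#2 dst[0x0d+3] := {0xd0,0xdf,0xaa}
#3 dst[0x16+4] := {0xdf,0xaa,0x48,0x31}
#4 dst[0x0b+3] := {0xdf,0xaa,0x48}
query mem[0x15]=0xef, mem[0x16]=0xdf, mem[0x0d]=0x48, mem[0x1c]=0x26, mem[0x18]=0x48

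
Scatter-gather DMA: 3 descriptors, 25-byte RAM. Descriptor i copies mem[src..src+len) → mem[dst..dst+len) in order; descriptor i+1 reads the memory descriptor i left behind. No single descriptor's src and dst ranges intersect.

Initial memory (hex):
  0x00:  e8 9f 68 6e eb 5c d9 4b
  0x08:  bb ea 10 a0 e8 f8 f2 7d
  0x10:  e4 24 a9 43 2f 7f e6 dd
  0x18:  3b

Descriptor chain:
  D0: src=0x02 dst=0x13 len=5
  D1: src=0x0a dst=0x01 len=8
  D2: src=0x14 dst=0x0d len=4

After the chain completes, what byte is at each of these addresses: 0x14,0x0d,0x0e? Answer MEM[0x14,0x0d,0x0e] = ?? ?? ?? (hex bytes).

  after D0: wrote 5B at 0x13 = 686eeb5cd9
  after D1: wrote 8B at 0x01 = 10a0e8f8f27de424
  after D2: wrote 4B at 0x0d = 6eeb5cd9
query mem[0x14]=0x6e, mem[0x0d]=0x6e, mem[0x0e]=0xeb

MEM[0x14,0x0d,0x0e] = 6e 6e eb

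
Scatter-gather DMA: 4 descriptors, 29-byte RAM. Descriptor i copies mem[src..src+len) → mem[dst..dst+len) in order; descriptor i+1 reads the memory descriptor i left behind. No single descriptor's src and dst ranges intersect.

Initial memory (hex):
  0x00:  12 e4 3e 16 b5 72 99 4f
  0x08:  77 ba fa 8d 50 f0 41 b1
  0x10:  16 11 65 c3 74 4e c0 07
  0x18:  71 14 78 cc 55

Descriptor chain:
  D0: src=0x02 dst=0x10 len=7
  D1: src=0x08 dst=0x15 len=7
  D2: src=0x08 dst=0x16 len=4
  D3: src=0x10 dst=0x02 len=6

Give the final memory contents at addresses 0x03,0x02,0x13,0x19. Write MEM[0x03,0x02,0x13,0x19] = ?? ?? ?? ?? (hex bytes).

MEM[0x03,0x02,0x13,0x19] = 16 3e 72 8d

#0 dst[0x10+7] := {0x3e,0x16,0xb5,0x72,0x99,0x4f,0x77}
#1 dst[0x15+7] := {0x77,0xba,0xfa,0x8d,0x50,0xf0,0x41}
#2 dst[0x16+4] := {0x77,0xba,0xfa,0x8d}
#3 dst[0x02+6] := {0x3e,0x16,0xb5,0x72,0x99,0x77}
query mem[0x03]=0x16, mem[0x02]=0x3e, mem[0x13]=0x72, mem[0x19]=0x8d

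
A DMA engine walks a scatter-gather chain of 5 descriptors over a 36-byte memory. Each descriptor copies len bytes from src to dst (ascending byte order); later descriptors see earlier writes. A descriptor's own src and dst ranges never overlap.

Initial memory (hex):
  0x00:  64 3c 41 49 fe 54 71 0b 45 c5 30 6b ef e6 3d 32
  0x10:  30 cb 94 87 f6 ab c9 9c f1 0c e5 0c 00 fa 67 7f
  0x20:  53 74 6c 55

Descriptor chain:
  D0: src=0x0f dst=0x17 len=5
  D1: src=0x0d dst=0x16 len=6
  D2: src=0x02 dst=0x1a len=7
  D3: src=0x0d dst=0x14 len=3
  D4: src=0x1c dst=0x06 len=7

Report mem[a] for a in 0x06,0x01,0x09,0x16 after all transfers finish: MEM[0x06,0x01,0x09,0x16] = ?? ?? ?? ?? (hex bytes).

MEM[0x06,0x01,0x09,0x16] = fe 3c 0b 32

  after D0: wrote 5B at 0x17 = 3230cb9487
  after D1: wrote 6B at 0x16 = e63d3230cb94
  after D2: wrote 7B at 0x1a = 4149fe54710b45
  after D3: wrote 3B at 0x14 = e63d32
  after D4: wrote 7B at 0x06 = fe54710b45746c
query mem[0x06]=0xfe, mem[0x01]=0x3c, mem[0x09]=0x0b, mem[0x16]=0x32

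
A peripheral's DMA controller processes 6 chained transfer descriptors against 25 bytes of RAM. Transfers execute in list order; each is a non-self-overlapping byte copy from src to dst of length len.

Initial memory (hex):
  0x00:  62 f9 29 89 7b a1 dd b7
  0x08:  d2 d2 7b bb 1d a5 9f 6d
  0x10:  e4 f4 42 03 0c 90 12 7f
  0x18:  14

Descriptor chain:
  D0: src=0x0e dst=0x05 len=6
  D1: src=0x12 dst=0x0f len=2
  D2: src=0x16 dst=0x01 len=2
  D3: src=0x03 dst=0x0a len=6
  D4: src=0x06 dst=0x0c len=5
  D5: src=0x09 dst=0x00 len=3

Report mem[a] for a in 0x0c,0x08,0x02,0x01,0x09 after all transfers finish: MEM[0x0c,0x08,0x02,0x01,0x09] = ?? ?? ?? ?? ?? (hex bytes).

MEM[0x0c,0x08,0x02,0x01,0x09] = 6d f4 7b 89 42

D0: mem[0x05..0x0a] <- [9f 6d e4 f4 42 03]
D1: mem[0x0f..0x10] <- [42 03]
D2: mem[0x01..0x02] <- [12 7f]
D3: mem[0x0a..0x0f] <- [89 7b 9f 6d e4 f4]
D4: mem[0x0c..0x10] <- [6d e4 f4 42 89]
D5: mem[0x00..0x02] <- [42 89 7b]
query mem[0x0c]=0x6d, mem[0x08]=0xf4, mem[0x02]=0x7b, mem[0x01]=0x89, mem[0x09]=0x42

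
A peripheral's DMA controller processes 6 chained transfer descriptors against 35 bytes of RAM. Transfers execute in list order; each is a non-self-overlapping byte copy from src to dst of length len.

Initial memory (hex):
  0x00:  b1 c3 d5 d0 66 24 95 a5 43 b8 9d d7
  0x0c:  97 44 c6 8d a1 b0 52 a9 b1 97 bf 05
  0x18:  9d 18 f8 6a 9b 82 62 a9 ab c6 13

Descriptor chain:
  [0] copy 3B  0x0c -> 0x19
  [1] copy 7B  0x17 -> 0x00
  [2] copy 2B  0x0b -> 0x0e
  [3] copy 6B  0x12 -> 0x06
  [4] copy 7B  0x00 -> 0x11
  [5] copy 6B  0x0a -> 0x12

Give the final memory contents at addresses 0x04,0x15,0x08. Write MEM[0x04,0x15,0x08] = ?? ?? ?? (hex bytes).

#0 dst[0x19+3] := {0x97,0x44,0xc6}
#1 dst[0x00+7] := {0x05,0x9d,0x97,0x44,0xc6,0x9b,0x82}
#2 dst[0x0e+2] := {0xd7,0x97}
#3 dst[0x06+6] := {0x52,0xa9,0xb1,0x97,0xbf,0x05}
#4 dst[0x11+7] := {0x05,0x9d,0x97,0x44,0xc6,0x9b,0x52}
#5 dst[0x12+6] := {0xbf,0x05,0x97,0x44,0xd7,0x97}
query mem[0x04]=0xc6, mem[0x15]=0x44, mem[0x08]=0xb1

MEM[0x04,0x15,0x08] = c6 44 b1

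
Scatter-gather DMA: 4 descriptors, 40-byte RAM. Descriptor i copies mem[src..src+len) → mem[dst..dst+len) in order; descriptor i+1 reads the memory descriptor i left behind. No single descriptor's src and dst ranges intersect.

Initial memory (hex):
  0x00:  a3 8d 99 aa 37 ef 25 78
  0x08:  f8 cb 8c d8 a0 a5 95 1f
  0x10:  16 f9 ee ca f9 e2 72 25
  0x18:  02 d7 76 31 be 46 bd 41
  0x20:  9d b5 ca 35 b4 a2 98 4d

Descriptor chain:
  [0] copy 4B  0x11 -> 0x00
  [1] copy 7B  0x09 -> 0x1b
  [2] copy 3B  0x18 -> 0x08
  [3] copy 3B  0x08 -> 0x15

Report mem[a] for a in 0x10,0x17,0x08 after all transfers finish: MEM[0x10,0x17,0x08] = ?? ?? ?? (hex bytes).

MEM[0x10,0x17,0x08] = 16 76 02

#0 dst[0x00+4] := {0xf9,0xee,0xca,0xf9}
#1 dst[0x1b+7] := {0xcb,0x8c,0xd8,0xa0,0xa5,0x95,0x1f}
#2 dst[0x08+3] := {0x02,0xd7,0x76}
#3 dst[0x15+3] := {0x02,0xd7,0x76}
query mem[0x10]=0x16, mem[0x17]=0x76, mem[0x08]=0x02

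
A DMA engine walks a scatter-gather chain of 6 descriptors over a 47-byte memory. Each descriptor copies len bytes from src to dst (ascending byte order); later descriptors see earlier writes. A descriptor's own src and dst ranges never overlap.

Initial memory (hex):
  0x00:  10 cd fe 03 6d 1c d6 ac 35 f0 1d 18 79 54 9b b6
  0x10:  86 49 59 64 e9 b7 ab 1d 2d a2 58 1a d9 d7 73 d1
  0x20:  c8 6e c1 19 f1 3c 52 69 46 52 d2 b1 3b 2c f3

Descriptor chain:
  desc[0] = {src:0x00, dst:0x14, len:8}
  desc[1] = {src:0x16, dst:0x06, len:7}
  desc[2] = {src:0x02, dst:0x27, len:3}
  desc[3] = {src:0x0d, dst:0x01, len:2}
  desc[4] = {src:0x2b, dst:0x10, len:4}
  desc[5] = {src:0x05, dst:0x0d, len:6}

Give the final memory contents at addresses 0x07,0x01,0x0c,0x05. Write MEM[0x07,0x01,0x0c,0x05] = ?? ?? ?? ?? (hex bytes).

  after D0: wrote 8B at 0x14 = 10cdfe036d1cd6ac
  after D1: wrote 7B at 0x06 = fe036d1cd6acd9
  after D2: wrote 3B at 0x27 = fe036d
  after D3: wrote 2B at 0x01 = 549b
  after D4: wrote 4B at 0x10 = b13b2cf3
  after D5: wrote 6B at 0x0d = 1cfe036d1cd6
query mem[0x07]=0x03, mem[0x01]=0x54, mem[0x0c]=0xd9, mem[0x05]=0x1c

MEM[0x07,0x01,0x0c,0x05] = 03 54 d9 1c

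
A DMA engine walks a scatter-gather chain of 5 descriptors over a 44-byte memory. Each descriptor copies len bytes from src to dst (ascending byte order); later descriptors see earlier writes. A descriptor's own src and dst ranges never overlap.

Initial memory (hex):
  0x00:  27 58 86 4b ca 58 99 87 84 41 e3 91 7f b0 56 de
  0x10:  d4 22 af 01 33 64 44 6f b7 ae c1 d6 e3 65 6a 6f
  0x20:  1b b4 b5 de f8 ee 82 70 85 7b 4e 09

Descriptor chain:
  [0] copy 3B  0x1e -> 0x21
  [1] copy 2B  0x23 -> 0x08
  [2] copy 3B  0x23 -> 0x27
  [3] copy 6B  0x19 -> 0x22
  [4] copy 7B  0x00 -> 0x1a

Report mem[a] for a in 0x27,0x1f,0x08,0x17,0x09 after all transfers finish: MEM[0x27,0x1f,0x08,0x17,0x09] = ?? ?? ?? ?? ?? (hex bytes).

MEM[0x27,0x1f,0x08,0x17,0x09] = 6a 58 1b 6f f8

D0: mem[0x21..0x23] <- [6a 6f 1b]
D1: mem[0x08..0x09] <- [1b f8]
D2: mem[0x27..0x29] <- [1b f8 ee]
D3: mem[0x22..0x27] <- [ae c1 d6 e3 65 6a]
D4: mem[0x1a..0x20] <- [27 58 86 4b ca 58 99]
query mem[0x27]=0x6a, mem[0x1f]=0x58, mem[0x08]=0x1b, mem[0x17]=0x6f, mem[0x09]=0xf8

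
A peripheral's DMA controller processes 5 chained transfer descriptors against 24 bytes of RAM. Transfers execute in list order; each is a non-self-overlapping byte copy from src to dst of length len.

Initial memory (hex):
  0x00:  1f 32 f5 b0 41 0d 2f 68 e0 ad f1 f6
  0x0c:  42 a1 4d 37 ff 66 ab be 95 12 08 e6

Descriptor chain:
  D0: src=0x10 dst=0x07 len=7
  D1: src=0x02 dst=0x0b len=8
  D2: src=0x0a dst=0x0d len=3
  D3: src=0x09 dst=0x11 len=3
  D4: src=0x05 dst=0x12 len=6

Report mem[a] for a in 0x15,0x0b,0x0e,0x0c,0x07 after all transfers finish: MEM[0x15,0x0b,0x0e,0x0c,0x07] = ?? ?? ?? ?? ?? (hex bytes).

MEM[0x15,0x0b,0x0e,0x0c,0x07] = 66 f5 f5 b0 ff

#0 dst[0x07+7] := {0xff,0x66,0xab,0xbe,0x95,0x12,0x08}
#1 dst[0x0b+8] := {0xf5,0xb0,0x41,0x0d,0x2f,0xff,0x66,0xab}
#2 dst[0x0d+3] := {0xbe,0xf5,0xb0}
#3 dst[0x11+3] := {0xab,0xbe,0xf5}
#4 dst[0x12+6] := {0x0d,0x2f,0xff,0x66,0xab,0xbe}
query mem[0x15]=0x66, mem[0x0b]=0xf5, mem[0x0e]=0xf5, mem[0x0c]=0xb0, mem[0x07]=0xff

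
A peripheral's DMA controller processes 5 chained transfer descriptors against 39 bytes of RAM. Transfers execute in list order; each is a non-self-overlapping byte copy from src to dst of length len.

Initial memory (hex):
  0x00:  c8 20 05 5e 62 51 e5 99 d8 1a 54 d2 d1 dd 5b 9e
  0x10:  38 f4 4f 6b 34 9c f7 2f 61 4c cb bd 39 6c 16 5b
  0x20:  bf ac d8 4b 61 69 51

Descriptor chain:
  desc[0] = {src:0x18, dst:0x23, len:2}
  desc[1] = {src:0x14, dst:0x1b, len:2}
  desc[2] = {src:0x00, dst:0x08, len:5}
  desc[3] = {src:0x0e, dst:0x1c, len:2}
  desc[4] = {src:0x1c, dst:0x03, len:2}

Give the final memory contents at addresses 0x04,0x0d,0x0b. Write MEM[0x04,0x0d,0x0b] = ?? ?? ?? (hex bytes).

#0 dst[0x23+2] := {0x61,0x4c}
#1 dst[0x1b+2] := {0x34,0x9c}
#2 dst[0x08+5] := {0xc8,0x20,0x05,0x5e,0x62}
#3 dst[0x1c+2] := {0x5b,0x9e}
#4 dst[0x03+2] := {0x5b,0x9e}
query mem[0x04]=0x9e, mem[0x0d]=0xdd, mem[0x0b]=0x5e

MEM[0x04,0x0d,0x0b] = 9e dd 5e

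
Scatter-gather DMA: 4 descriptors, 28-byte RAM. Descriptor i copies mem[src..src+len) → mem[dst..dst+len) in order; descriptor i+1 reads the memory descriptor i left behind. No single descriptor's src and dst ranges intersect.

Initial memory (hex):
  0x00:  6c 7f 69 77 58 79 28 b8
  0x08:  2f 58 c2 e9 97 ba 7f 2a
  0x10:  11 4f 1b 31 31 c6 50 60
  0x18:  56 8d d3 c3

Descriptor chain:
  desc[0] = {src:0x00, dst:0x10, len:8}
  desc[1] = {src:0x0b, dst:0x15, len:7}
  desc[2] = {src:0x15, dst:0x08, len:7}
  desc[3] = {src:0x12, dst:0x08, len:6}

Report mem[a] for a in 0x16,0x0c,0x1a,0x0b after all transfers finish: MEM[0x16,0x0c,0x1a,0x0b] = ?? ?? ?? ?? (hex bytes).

MEM[0x16,0x0c,0x1a,0x0b] = 97 97 6c e9

D0: mem[0x10..0x17] <- [6c 7f 69 77 58 79 28 b8]
D1: mem[0x15..0x1b] <- [e9 97 ba 7f 2a 6c 7f]
D2: mem[0x08..0x0e] <- [e9 97 ba 7f 2a 6c 7f]
D3: mem[0x08..0x0d] <- [69 77 58 e9 97 ba]
query mem[0x16]=0x97, mem[0x0c]=0x97, mem[0x1a]=0x6c, mem[0x0b]=0xe9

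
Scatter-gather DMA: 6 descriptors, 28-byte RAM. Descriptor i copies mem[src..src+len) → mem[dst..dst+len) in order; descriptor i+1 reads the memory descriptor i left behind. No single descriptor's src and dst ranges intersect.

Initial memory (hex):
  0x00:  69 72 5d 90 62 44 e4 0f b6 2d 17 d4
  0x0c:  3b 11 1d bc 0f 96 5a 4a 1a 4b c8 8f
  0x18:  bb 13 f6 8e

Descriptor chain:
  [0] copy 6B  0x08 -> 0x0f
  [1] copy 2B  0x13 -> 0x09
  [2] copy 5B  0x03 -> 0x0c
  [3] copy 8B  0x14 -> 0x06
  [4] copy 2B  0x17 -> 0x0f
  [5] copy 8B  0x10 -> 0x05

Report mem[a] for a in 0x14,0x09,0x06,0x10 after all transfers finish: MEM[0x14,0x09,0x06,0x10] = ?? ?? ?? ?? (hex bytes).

  after D0: wrote 6B at 0x0f = b62d17d43b11
  after D1: wrote 2B at 0x09 = 3b11
  after D2: wrote 5B at 0x0c = 906244e40f
  after D3: wrote 8B at 0x06 = 114bc88fbb13f68e
  after D4: wrote 2B at 0x0f = 8fbb
  after D5: wrote 8B at 0x05 = bb17d43b114bc88f
query mem[0x14]=0x11, mem[0x09]=0x11, mem[0x06]=0x17, mem[0x10]=0xbb

MEM[0x14,0x09,0x06,0x10] = 11 11 17 bb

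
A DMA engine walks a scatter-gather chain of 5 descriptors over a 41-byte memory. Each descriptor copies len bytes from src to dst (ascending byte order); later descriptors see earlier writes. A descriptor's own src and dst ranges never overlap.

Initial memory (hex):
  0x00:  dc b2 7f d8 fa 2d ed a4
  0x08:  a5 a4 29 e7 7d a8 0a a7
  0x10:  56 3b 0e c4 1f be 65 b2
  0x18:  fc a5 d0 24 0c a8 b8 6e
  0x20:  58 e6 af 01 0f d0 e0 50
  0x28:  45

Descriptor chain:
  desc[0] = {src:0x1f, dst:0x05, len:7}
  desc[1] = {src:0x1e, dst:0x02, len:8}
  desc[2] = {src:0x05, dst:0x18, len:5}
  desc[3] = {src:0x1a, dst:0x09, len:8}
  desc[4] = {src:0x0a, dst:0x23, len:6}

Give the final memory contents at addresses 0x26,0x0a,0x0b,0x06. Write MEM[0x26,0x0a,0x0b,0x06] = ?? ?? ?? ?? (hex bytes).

[0] 0x1f->0x05 len=7 : 6e 58 e6 af 01 0f d0
[1] 0x1e->0x02 len=8 : b8 6e 58 e6 af 01 0f d0
[2] 0x05->0x18 len=5 : e6 af 01 0f d0
[3] 0x1a->0x09 len=8 : 01 0f d0 a8 b8 6e 58 e6
[4] 0x0a->0x23 len=6 : 0f d0 a8 b8 6e 58
query mem[0x26]=0xb8, mem[0x0a]=0x0f, mem[0x0b]=0xd0, mem[0x06]=0xaf

MEM[0x26,0x0a,0x0b,0x06] = b8 0f d0 af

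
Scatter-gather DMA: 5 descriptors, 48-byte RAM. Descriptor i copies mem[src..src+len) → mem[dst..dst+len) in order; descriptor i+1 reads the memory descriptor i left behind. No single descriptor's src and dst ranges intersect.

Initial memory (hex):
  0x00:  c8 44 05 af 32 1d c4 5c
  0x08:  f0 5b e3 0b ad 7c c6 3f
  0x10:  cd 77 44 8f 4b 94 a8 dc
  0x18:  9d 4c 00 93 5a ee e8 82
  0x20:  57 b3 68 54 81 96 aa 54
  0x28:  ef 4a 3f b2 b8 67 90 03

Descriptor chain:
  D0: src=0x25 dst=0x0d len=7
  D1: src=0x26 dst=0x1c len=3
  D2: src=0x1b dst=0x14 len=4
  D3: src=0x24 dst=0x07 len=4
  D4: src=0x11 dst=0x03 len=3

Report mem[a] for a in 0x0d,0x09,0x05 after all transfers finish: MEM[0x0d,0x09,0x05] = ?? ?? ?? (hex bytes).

MEM[0x0d,0x09,0x05] = 96 aa b2

  after D0: wrote 7B at 0x0d = 96aa54ef4a3fb2
  after D1: wrote 3B at 0x1c = aa54ef
  after D2: wrote 4B at 0x14 = 93aa54ef
  after D3: wrote 4B at 0x07 = 8196aa54
  after D4: wrote 3B at 0x03 = 4a3fb2
query mem[0x0d]=0x96, mem[0x09]=0xaa, mem[0x05]=0xb2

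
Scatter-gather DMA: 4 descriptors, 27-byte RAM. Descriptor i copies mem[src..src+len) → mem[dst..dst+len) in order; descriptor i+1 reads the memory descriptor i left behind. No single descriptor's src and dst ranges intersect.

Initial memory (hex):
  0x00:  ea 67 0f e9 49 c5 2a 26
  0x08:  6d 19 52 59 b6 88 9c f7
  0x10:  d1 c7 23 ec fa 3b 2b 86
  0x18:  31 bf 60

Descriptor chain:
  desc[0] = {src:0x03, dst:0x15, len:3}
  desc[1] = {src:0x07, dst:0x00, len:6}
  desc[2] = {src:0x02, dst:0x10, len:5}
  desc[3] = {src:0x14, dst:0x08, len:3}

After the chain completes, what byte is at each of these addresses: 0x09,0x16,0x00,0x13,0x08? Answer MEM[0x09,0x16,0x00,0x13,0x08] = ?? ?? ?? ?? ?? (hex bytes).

MEM[0x09,0x16,0x00,0x13,0x08] = e9 49 26 b6 2a

  after D0: wrote 3B at 0x15 = e949c5
  after D1: wrote 6B at 0x00 = 266d195259b6
  after D2: wrote 5B at 0x10 = 195259b62a
  after D3: wrote 3B at 0x08 = 2ae949
query mem[0x09]=0xe9, mem[0x16]=0x49, mem[0x00]=0x26, mem[0x13]=0xb6, mem[0x08]=0x2a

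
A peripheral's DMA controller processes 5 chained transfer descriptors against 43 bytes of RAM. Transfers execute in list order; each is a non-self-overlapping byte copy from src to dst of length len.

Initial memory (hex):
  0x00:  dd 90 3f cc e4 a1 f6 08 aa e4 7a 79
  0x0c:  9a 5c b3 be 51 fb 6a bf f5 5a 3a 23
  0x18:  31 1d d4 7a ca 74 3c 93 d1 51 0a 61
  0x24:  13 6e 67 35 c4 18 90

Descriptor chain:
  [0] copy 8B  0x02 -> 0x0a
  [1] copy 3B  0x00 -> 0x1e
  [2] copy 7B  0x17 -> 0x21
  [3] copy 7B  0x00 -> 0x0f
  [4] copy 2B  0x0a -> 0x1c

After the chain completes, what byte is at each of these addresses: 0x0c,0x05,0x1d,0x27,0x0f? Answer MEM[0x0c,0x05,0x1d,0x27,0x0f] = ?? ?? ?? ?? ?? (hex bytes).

MEM[0x0c,0x05,0x1d,0x27,0x0f] = e4 a1 cc 74 dd

D0: mem[0x0a..0x11] <- [3f cc e4 a1 f6 08 aa e4]
D1: mem[0x1e..0x20] <- [dd 90 3f]
D2: mem[0x21..0x27] <- [23 31 1d d4 7a ca 74]
D3: mem[0x0f..0x15] <- [dd 90 3f cc e4 a1 f6]
D4: mem[0x1c..0x1d] <- [3f cc]
query mem[0x0c]=0xe4, mem[0x05]=0xa1, mem[0x1d]=0xcc, mem[0x27]=0x74, mem[0x0f]=0xdd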